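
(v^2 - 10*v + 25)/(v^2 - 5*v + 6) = (v^2 - 10*v + 25)/(v^2 - 5*v + 6)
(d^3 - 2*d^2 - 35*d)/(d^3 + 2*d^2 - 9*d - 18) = d*(d^2 - 2*d - 35)/(d^3 + 2*d^2 - 9*d - 18)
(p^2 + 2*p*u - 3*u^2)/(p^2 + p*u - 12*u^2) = (p^2 + 2*p*u - 3*u^2)/(p^2 + p*u - 12*u^2)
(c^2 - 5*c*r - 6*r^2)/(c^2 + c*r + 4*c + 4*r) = (c - 6*r)/(c + 4)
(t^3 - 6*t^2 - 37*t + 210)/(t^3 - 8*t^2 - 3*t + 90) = (t^2 - t - 42)/(t^2 - 3*t - 18)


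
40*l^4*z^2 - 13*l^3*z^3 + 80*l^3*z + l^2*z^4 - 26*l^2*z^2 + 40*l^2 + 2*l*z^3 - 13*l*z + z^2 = (-8*l + z)*(-5*l + z)*(l*z + 1)^2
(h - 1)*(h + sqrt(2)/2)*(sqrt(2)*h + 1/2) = sqrt(2)*h^3 - sqrt(2)*h^2 + 3*h^2/2 - 3*h/2 + sqrt(2)*h/4 - sqrt(2)/4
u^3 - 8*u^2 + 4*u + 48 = (u - 6)*(u - 4)*(u + 2)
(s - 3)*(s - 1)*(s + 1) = s^3 - 3*s^2 - s + 3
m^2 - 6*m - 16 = (m - 8)*(m + 2)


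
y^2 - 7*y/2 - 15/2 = (y - 5)*(y + 3/2)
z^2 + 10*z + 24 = (z + 4)*(z + 6)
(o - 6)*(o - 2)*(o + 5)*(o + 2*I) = o^4 - 3*o^3 + 2*I*o^3 - 28*o^2 - 6*I*o^2 + 60*o - 56*I*o + 120*I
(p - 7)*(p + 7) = p^2 - 49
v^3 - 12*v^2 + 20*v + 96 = (v - 8)*(v - 6)*(v + 2)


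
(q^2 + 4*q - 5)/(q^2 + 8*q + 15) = (q - 1)/(q + 3)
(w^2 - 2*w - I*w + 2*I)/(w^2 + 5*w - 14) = (w - I)/(w + 7)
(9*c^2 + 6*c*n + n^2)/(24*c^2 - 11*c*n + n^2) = (9*c^2 + 6*c*n + n^2)/(24*c^2 - 11*c*n + n^2)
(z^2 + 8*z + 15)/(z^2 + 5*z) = (z + 3)/z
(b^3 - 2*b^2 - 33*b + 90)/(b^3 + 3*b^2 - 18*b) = (b - 5)/b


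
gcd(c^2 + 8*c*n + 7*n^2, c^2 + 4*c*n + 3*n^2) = c + n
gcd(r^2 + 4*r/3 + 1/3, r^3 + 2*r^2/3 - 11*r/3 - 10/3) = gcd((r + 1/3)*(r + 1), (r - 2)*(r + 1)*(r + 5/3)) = r + 1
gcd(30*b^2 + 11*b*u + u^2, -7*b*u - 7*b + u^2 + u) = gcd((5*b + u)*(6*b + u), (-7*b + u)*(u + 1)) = 1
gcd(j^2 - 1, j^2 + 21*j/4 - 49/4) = 1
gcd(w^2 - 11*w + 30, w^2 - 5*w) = w - 5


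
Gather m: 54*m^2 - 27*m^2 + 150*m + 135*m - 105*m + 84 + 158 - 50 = 27*m^2 + 180*m + 192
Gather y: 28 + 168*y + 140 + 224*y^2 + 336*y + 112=224*y^2 + 504*y + 280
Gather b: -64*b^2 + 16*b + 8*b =-64*b^2 + 24*b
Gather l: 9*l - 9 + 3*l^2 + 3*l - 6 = 3*l^2 + 12*l - 15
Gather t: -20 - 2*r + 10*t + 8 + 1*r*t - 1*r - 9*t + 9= -3*r + t*(r + 1) - 3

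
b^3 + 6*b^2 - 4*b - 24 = (b - 2)*(b + 2)*(b + 6)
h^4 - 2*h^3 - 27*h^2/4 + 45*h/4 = h*(h - 3)*(h - 3/2)*(h + 5/2)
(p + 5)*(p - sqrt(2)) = p^2 - sqrt(2)*p + 5*p - 5*sqrt(2)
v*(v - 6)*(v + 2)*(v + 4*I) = v^4 - 4*v^3 + 4*I*v^3 - 12*v^2 - 16*I*v^2 - 48*I*v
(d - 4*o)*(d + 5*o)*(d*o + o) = d^3*o + d^2*o^2 + d^2*o - 20*d*o^3 + d*o^2 - 20*o^3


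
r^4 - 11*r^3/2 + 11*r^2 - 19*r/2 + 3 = (r - 2)*(r - 3/2)*(r - 1)^2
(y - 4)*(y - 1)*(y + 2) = y^3 - 3*y^2 - 6*y + 8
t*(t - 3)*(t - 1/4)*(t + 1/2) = t^4 - 11*t^3/4 - 7*t^2/8 + 3*t/8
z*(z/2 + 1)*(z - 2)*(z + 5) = z^4/2 + 5*z^3/2 - 2*z^2 - 10*z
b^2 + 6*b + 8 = (b + 2)*(b + 4)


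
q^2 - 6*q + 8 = (q - 4)*(q - 2)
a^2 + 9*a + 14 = (a + 2)*(a + 7)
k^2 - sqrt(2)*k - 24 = (k - 4*sqrt(2))*(k + 3*sqrt(2))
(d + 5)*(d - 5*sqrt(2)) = d^2 - 5*sqrt(2)*d + 5*d - 25*sqrt(2)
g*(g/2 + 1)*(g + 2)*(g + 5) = g^4/2 + 9*g^3/2 + 12*g^2 + 10*g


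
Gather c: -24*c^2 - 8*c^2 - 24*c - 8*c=-32*c^2 - 32*c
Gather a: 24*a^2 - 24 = 24*a^2 - 24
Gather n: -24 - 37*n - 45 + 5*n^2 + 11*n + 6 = 5*n^2 - 26*n - 63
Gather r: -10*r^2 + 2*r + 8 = -10*r^2 + 2*r + 8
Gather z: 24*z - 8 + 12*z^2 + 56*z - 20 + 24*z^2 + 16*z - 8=36*z^2 + 96*z - 36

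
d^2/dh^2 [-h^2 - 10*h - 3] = -2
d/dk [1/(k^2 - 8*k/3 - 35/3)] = 6*(4 - 3*k)/(-3*k^2 + 8*k + 35)^2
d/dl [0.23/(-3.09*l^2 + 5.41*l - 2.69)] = (1.4214*l - 1.2443)/(3.09*l^2 - 5.41*l + 2.69)^2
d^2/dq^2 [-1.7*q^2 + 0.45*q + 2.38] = -3.40000000000000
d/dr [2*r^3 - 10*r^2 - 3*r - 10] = 6*r^2 - 20*r - 3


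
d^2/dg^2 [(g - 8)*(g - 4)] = 2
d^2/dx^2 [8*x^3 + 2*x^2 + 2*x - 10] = 48*x + 4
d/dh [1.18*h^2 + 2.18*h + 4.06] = 2.36*h + 2.18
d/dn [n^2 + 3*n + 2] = 2*n + 3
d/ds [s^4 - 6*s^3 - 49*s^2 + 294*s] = 4*s^3 - 18*s^2 - 98*s + 294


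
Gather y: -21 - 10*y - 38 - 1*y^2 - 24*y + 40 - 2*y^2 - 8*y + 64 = -3*y^2 - 42*y + 45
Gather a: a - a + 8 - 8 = 0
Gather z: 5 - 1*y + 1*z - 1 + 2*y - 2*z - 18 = y - z - 14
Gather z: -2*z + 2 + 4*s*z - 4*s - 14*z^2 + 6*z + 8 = -4*s - 14*z^2 + z*(4*s + 4) + 10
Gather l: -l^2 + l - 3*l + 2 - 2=-l^2 - 2*l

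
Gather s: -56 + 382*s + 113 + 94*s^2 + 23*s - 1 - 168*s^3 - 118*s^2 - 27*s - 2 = -168*s^3 - 24*s^2 + 378*s + 54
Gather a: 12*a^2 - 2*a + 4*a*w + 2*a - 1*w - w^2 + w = 12*a^2 + 4*a*w - w^2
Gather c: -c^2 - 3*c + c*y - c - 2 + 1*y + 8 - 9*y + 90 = -c^2 + c*(y - 4) - 8*y + 96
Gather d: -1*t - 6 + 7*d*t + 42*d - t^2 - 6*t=d*(7*t + 42) - t^2 - 7*t - 6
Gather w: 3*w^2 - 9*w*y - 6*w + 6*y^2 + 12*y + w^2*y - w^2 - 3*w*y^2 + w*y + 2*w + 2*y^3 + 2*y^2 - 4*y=w^2*(y + 2) + w*(-3*y^2 - 8*y - 4) + 2*y^3 + 8*y^2 + 8*y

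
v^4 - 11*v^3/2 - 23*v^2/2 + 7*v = v*(v - 7)*(v - 1/2)*(v + 2)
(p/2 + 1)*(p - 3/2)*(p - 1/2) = p^3/2 - 13*p/8 + 3/4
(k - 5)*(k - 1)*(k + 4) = k^3 - 2*k^2 - 19*k + 20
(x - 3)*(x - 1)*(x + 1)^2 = x^4 - 2*x^3 - 4*x^2 + 2*x + 3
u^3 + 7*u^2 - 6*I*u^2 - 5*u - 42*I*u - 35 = (u + 7)*(u - 5*I)*(u - I)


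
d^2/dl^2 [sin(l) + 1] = -sin(l)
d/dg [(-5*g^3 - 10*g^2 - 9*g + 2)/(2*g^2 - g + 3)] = (-10*g^4 + 10*g^3 - 17*g^2 - 68*g - 25)/(4*g^4 - 4*g^3 + 13*g^2 - 6*g + 9)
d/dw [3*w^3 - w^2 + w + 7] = 9*w^2 - 2*w + 1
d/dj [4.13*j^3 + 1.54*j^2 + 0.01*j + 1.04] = 12.39*j^2 + 3.08*j + 0.01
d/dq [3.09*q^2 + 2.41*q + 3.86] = 6.18*q + 2.41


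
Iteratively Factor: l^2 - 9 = (l + 3)*(l - 3)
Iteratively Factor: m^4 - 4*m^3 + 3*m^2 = (m)*(m^3 - 4*m^2 + 3*m) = m^2*(m^2 - 4*m + 3) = m^2*(m - 1)*(m - 3)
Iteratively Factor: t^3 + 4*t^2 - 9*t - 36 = (t + 3)*(t^2 + t - 12) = (t + 3)*(t + 4)*(t - 3)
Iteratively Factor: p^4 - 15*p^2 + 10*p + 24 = (p + 4)*(p^3 - 4*p^2 + p + 6) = (p - 2)*(p + 4)*(p^2 - 2*p - 3) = (p - 2)*(p + 1)*(p + 4)*(p - 3)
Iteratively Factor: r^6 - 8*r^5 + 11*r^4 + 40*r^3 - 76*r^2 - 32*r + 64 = (r - 1)*(r^5 - 7*r^4 + 4*r^3 + 44*r^2 - 32*r - 64) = (r - 4)*(r - 1)*(r^4 - 3*r^3 - 8*r^2 + 12*r + 16) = (r - 4)*(r - 2)*(r - 1)*(r^3 - r^2 - 10*r - 8) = (r - 4)*(r - 2)*(r - 1)*(r + 1)*(r^2 - 2*r - 8) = (r - 4)*(r - 2)*(r - 1)*(r + 1)*(r + 2)*(r - 4)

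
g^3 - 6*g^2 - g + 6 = (g - 6)*(g - 1)*(g + 1)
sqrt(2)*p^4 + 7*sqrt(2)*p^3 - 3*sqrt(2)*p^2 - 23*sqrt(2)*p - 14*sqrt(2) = (p - 2)*(p + 1)*(p + 7)*(sqrt(2)*p + sqrt(2))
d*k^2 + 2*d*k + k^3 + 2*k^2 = k*(d + k)*(k + 2)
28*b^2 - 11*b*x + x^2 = (-7*b + x)*(-4*b + x)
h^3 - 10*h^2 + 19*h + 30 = (h - 6)*(h - 5)*(h + 1)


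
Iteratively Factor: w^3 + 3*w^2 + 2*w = (w + 2)*(w^2 + w) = w*(w + 2)*(w + 1)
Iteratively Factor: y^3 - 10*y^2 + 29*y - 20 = (y - 5)*(y^2 - 5*y + 4) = (y - 5)*(y - 1)*(y - 4)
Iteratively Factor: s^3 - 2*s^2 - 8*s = (s + 2)*(s^2 - 4*s) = (s - 4)*(s + 2)*(s)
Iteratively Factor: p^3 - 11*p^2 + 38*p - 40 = (p - 5)*(p^2 - 6*p + 8) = (p - 5)*(p - 4)*(p - 2)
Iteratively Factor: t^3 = (t)*(t^2) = t^2*(t)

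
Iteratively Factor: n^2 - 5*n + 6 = (n - 2)*(n - 3)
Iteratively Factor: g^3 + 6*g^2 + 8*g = (g + 2)*(g^2 + 4*g) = g*(g + 2)*(g + 4)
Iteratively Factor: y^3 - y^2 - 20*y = (y - 5)*(y^2 + 4*y) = (y - 5)*(y + 4)*(y)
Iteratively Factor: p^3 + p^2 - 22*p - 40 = (p + 4)*(p^2 - 3*p - 10) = (p + 2)*(p + 4)*(p - 5)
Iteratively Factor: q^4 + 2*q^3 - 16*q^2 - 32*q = (q + 4)*(q^3 - 2*q^2 - 8*q) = (q + 2)*(q + 4)*(q^2 - 4*q) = (q - 4)*(q + 2)*(q + 4)*(q)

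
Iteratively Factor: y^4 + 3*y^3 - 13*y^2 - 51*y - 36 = (y + 1)*(y^3 + 2*y^2 - 15*y - 36) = (y + 1)*(y + 3)*(y^2 - y - 12) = (y + 1)*(y + 3)^2*(y - 4)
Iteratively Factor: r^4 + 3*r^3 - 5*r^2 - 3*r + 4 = (r - 1)*(r^3 + 4*r^2 - r - 4) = (r - 1)^2*(r^2 + 5*r + 4) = (r - 1)^2*(r + 1)*(r + 4)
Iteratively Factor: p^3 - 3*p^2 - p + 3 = (p - 1)*(p^2 - 2*p - 3) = (p - 3)*(p - 1)*(p + 1)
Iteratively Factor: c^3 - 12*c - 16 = (c - 4)*(c^2 + 4*c + 4) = (c - 4)*(c + 2)*(c + 2)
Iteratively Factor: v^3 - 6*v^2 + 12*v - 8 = (v - 2)*(v^2 - 4*v + 4) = (v - 2)^2*(v - 2)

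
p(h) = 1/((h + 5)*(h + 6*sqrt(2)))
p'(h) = -1/((h + 5)*(h + 6*sqrt(2))^2) - 1/((h + 5)^2*(h + 6*sqrt(2))) = -(2*h + 5 + 6*sqrt(2))/((h + 5)^2*(h + 6*sqrt(2))^2)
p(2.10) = 0.01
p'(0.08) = -0.00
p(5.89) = 0.01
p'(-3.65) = -0.15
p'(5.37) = 0.00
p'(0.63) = -0.00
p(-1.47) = 0.04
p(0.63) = 0.02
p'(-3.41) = -0.10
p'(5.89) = 0.00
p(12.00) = 0.00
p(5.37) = 0.01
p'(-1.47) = -0.02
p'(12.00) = 0.00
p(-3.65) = 0.15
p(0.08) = 0.02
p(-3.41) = 0.12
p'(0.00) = -0.00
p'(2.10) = 0.00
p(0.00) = 0.02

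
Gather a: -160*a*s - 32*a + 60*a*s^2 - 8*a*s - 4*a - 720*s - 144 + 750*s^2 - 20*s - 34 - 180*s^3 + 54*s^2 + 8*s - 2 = a*(60*s^2 - 168*s - 36) - 180*s^3 + 804*s^2 - 732*s - 180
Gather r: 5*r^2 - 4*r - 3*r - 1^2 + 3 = 5*r^2 - 7*r + 2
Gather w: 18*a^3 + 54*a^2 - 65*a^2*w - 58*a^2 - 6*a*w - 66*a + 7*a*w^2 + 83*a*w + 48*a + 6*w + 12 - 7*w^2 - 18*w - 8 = 18*a^3 - 4*a^2 - 18*a + w^2*(7*a - 7) + w*(-65*a^2 + 77*a - 12) + 4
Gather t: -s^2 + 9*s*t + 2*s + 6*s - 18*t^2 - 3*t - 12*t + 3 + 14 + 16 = -s^2 + 8*s - 18*t^2 + t*(9*s - 15) + 33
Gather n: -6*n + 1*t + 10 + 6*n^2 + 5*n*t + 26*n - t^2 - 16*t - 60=6*n^2 + n*(5*t + 20) - t^2 - 15*t - 50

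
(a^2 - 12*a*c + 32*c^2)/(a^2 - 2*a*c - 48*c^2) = (a - 4*c)/(a + 6*c)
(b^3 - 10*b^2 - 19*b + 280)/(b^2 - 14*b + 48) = (b^2 - 2*b - 35)/(b - 6)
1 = 1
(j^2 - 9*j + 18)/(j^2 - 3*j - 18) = (j - 3)/(j + 3)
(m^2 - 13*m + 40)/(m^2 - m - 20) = (m - 8)/(m + 4)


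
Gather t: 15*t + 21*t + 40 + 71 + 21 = 36*t + 132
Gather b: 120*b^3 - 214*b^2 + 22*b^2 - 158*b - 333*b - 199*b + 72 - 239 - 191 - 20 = 120*b^3 - 192*b^2 - 690*b - 378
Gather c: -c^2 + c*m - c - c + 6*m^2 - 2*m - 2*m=-c^2 + c*(m - 2) + 6*m^2 - 4*m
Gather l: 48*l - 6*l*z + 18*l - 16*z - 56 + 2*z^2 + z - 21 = l*(66 - 6*z) + 2*z^2 - 15*z - 77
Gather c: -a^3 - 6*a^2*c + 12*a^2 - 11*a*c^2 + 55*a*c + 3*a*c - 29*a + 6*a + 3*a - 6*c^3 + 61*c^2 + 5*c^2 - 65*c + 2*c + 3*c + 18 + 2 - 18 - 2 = -a^3 + 12*a^2 - 20*a - 6*c^3 + c^2*(66 - 11*a) + c*(-6*a^2 + 58*a - 60)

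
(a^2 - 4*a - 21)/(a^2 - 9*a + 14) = (a + 3)/(a - 2)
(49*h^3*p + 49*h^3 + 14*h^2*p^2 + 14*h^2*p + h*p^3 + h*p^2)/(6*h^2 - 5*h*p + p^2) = h*(49*h^2*p + 49*h^2 + 14*h*p^2 + 14*h*p + p^3 + p^2)/(6*h^2 - 5*h*p + p^2)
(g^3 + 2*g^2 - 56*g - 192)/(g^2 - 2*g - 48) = g + 4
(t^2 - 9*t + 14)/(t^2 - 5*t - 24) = (-t^2 + 9*t - 14)/(-t^2 + 5*t + 24)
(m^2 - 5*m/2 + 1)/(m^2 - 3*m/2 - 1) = (2*m - 1)/(2*m + 1)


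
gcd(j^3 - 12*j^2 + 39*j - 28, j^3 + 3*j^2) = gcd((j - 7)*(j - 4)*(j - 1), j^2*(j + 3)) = 1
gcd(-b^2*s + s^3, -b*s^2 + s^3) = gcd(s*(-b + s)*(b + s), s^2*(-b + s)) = -b*s + s^2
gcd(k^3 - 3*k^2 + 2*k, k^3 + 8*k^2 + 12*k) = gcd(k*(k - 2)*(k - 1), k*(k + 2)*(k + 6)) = k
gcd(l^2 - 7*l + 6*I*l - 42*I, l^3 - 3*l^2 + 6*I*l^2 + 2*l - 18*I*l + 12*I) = l + 6*I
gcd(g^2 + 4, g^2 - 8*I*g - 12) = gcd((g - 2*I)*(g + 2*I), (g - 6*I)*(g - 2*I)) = g - 2*I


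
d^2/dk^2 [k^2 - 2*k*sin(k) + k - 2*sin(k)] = 2*k*sin(k) + 2*sin(k) - 4*cos(k) + 2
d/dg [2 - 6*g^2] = -12*g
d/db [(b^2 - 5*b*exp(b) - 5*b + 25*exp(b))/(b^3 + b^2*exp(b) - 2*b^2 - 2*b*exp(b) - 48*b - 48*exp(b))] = ((b^2 - 5*b*exp(b) - 5*b + 25*exp(b))*(-b^2*exp(b) - 3*b^2 + 4*b + 50*exp(b) + 48) + (5*b*exp(b) - 2*b - 20*exp(b) + 5)*(-b^3 - b^2*exp(b) + 2*b^2 + 2*b*exp(b) + 48*b + 48*exp(b)))/(-b^3 - b^2*exp(b) + 2*b^2 + 2*b*exp(b) + 48*b + 48*exp(b))^2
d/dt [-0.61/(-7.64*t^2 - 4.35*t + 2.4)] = (-9.3208*t - 2.6535)/(7.64*t^2 + 4.35*t - 2.4)^2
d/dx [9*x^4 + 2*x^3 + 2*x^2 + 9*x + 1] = 36*x^3 + 6*x^2 + 4*x + 9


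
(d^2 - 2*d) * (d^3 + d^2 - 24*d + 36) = d^5 - d^4 - 26*d^3 + 84*d^2 - 72*d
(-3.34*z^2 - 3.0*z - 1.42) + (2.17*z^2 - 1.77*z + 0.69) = -1.17*z^2 - 4.77*z - 0.73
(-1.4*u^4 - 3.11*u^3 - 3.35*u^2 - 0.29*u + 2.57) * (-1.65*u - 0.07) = 2.31*u^5 + 5.2295*u^4 + 5.7452*u^3 + 0.713*u^2 - 4.2202*u - 0.1799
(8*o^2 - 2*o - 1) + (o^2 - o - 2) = 9*o^2 - 3*o - 3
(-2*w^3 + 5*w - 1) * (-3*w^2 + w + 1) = 6*w^5 - 2*w^4 - 17*w^3 + 8*w^2 + 4*w - 1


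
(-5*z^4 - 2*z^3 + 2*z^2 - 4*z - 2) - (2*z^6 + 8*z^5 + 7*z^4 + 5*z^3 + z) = -2*z^6 - 8*z^5 - 12*z^4 - 7*z^3 + 2*z^2 - 5*z - 2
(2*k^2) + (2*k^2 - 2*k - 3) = 4*k^2 - 2*k - 3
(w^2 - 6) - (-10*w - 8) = w^2 + 10*w + 2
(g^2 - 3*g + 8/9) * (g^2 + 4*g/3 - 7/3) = g^4 - 5*g^3/3 - 49*g^2/9 + 221*g/27 - 56/27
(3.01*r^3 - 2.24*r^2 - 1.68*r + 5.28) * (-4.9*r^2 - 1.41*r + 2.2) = -14.749*r^5 + 6.7319*r^4 + 18.0124*r^3 - 28.4312*r^2 - 11.1408*r + 11.616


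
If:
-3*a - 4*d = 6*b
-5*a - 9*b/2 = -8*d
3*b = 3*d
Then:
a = 0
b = 0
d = 0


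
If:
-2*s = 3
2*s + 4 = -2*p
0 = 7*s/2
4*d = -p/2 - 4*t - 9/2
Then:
No Solution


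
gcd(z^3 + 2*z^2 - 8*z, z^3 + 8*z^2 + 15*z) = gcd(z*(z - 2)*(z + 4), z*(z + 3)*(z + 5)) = z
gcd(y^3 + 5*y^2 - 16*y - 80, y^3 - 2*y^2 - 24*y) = y + 4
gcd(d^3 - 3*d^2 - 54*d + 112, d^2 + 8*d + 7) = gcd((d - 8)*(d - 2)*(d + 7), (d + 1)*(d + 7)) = d + 7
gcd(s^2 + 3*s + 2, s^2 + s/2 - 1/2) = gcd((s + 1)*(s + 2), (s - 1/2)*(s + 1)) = s + 1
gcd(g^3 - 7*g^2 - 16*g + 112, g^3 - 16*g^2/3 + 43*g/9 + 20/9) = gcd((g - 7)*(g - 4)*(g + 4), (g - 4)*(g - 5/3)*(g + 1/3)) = g - 4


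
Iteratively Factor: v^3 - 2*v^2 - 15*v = (v + 3)*(v^2 - 5*v) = v*(v + 3)*(v - 5)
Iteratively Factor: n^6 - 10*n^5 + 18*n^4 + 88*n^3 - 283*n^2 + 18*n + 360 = (n - 4)*(n^5 - 6*n^4 - 6*n^3 + 64*n^2 - 27*n - 90) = (n - 5)*(n - 4)*(n^4 - n^3 - 11*n^2 + 9*n + 18) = (n - 5)*(n - 4)*(n + 3)*(n^3 - 4*n^2 + n + 6) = (n - 5)*(n - 4)*(n - 3)*(n + 3)*(n^2 - n - 2) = (n - 5)*(n - 4)*(n - 3)*(n + 1)*(n + 3)*(n - 2)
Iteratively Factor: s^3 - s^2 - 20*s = (s - 5)*(s^2 + 4*s) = s*(s - 5)*(s + 4)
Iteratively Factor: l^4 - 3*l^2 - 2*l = (l + 1)*(l^3 - l^2 - 2*l) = l*(l + 1)*(l^2 - l - 2) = l*(l - 2)*(l + 1)*(l + 1)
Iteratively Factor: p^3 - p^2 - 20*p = (p + 4)*(p^2 - 5*p) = (p - 5)*(p + 4)*(p)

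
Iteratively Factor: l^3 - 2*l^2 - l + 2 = (l - 2)*(l^2 - 1) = (l - 2)*(l + 1)*(l - 1)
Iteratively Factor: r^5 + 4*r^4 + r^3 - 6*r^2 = (r + 2)*(r^4 + 2*r^3 - 3*r^2) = r*(r + 2)*(r^3 + 2*r^2 - 3*r) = r*(r - 1)*(r + 2)*(r^2 + 3*r) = r*(r - 1)*(r + 2)*(r + 3)*(r)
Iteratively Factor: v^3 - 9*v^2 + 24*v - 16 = (v - 1)*(v^2 - 8*v + 16) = (v - 4)*(v - 1)*(v - 4)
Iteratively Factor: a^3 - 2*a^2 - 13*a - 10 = (a - 5)*(a^2 + 3*a + 2) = (a - 5)*(a + 1)*(a + 2)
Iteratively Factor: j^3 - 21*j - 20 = (j - 5)*(j^2 + 5*j + 4) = (j - 5)*(j + 4)*(j + 1)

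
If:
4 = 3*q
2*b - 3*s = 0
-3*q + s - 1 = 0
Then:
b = 15/2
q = 4/3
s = 5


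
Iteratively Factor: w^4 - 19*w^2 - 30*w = (w + 2)*(w^3 - 2*w^2 - 15*w) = w*(w + 2)*(w^2 - 2*w - 15) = w*(w - 5)*(w + 2)*(w + 3)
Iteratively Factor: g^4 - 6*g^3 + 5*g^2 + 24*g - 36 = (g - 2)*(g^3 - 4*g^2 - 3*g + 18) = (g - 2)*(g + 2)*(g^2 - 6*g + 9) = (g - 3)*(g - 2)*(g + 2)*(g - 3)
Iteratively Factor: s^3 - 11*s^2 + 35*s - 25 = (s - 5)*(s^2 - 6*s + 5) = (s - 5)^2*(s - 1)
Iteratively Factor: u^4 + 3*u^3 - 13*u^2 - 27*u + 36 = (u + 4)*(u^3 - u^2 - 9*u + 9) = (u - 3)*(u + 4)*(u^2 + 2*u - 3) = (u - 3)*(u + 3)*(u + 4)*(u - 1)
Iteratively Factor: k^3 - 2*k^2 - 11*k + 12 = (k - 4)*(k^2 + 2*k - 3) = (k - 4)*(k - 1)*(k + 3)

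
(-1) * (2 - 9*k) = 9*k - 2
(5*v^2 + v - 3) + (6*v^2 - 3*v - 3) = 11*v^2 - 2*v - 6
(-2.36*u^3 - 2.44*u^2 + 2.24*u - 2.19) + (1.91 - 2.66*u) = -2.36*u^3 - 2.44*u^2 - 0.42*u - 0.28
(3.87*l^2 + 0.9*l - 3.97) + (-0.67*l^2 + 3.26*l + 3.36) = 3.2*l^2 + 4.16*l - 0.61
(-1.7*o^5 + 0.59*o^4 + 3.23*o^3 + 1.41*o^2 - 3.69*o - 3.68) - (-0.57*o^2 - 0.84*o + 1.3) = -1.7*o^5 + 0.59*o^4 + 3.23*o^3 + 1.98*o^2 - 2.85*o - 4.98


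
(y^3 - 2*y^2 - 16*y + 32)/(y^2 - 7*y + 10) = (y^2 - 16)/(y - 5)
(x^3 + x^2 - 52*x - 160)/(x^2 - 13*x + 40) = (x^2 + 9*x + 20)/(x - 5)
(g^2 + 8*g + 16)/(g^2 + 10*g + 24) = (g + 4)/(g + 6)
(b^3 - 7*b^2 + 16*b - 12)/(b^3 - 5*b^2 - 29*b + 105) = (b^2 - 4*b + 4)/(b^2 - 2*b - 35)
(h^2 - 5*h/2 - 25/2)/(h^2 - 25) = (h + 5/2)/(h + 5)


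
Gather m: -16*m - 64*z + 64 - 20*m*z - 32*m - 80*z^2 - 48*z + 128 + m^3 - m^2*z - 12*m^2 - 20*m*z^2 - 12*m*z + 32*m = m^3 + m^2*(-z - 12) + m*(-20*z^2 - 32*z - 16) - 80*z^2 - 112*z + 192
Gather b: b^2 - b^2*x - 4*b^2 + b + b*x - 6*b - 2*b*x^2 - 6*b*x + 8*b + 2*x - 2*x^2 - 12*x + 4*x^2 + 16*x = b^2*(-x - 3) + b*(-2*x^2 - 5*x + 3) + 2*x^2 + 6*x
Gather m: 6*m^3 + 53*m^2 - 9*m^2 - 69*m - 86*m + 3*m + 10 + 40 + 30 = 6*m^3 + 44*m^2 - 152*m + 80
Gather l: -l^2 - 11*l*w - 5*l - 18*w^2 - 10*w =-l^2 + l*(-11*w - 5) - 18*w^2 - 10*w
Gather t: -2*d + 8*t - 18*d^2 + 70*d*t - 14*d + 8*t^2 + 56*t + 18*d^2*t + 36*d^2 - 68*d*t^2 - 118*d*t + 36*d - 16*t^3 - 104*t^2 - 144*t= 18*d^2 + 20*d - 16*t^3 + t^2*(-68*d - 96) + t*(18*d^2 - 48*d - 80)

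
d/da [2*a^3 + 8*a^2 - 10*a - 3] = 6*a^2 + 16*a - 10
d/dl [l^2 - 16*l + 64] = 2*l - 16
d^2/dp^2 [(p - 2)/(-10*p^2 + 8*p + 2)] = (4*(p - 2)*(5*p - 2)^2 + (15*p - 14)*(-5*p^2 + 4*p + 1))/(-5*p^2 + 4*p + 1)^3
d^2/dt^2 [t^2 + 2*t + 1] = 2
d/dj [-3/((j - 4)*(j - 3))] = 3*(2*j - 7)/((j - 4)^2*(j - 3)^2)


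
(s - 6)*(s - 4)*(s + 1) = s^3 - 9*s^2 + 14*s + 24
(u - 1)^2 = u^2 - 2*u + 1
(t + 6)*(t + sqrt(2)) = t^2 + sqrt(2)*t + 6*t + 6*sqrt(2)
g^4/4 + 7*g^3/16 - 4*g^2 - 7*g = g*(g/4 + 1)*(g - 4)*(g + 7/4)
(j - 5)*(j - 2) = j^2 - 7*j + 10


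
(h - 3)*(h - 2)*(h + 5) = h^3 - 19*h + 30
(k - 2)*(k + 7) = k^2 + 5*k - 14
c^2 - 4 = (c - 2)*(c + 2)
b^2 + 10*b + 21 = (b + 3)*(b + 7)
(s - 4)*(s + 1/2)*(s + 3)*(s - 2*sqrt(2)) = s^4 - 2*sqrt(2)*s^3 - s^3/2 - 25*s^2/2 + sqrt(2)*s^2 - 6*s + 25*sqrt(2)*s + 12*sqrt(2)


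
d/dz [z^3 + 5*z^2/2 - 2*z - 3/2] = 3*z^2 + 5*z - 2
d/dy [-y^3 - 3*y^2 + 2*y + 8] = -3*y^2 - 6*y + 2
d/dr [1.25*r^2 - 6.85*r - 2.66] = 2.5*r - 6.85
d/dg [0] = 0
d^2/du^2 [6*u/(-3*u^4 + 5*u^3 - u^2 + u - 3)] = 12*(-u*(12*u^3 - 15*u^2 + 2*u - 1)^2 + (12*u^3 - 15*u^2 + u*(18*u^2 - 15*u + 1) + 2*u - 1)*(3*u^4 - 5*u^3 + u^2 - u + 3))/(3*u^4 - 5*u^3 + u^2 - u + 3)^3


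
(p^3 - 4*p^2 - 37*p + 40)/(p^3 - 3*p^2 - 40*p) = (p - 1)/p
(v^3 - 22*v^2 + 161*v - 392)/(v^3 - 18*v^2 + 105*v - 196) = (v - 8)/(v - 4)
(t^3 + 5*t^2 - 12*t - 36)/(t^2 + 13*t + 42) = (t^2 - t - 6)/(t + 7)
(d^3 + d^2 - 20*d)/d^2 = d + 1 - 20/d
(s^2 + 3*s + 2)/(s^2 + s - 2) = (s + 1)/(s - 1)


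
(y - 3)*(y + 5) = y^2 + 2*y - 15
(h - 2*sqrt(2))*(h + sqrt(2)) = h^2 - sqrt(2)*h - 4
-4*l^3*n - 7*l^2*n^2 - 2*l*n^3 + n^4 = n*(-4*l + n)*(l + n)^2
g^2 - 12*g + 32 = (g - 8)*(g - 4)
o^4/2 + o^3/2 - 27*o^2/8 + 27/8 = (o/2 + 1/2)*(o - 3/2)^2*(o + 3)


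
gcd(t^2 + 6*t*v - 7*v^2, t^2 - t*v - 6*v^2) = 1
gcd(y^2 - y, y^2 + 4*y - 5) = y - 1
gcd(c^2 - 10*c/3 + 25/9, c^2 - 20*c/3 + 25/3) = c - 5/3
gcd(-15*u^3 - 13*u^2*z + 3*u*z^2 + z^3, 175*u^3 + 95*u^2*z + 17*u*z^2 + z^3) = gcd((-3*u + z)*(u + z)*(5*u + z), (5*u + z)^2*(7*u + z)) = 5*u + z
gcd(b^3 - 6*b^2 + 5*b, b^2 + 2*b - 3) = b - 1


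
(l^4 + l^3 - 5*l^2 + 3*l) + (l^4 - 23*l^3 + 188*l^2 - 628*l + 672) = 2*l^4 - 22*l^3 + 183*l^2 - 625*l + 672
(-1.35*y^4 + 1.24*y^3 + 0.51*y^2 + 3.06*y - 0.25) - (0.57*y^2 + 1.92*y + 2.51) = -1.35*y^4 + 1.24*y^3 - 0.0599999999999999*y^2 + 1.14*y - 2.76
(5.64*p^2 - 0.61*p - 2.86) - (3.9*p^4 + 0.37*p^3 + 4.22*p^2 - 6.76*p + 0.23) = -3.9*p^4 - 0.37*p^3 + 1.42*p^2 + 6.15*p - 3.09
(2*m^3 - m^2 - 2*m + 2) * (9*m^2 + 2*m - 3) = 18*m^5 - 5*m^4 - 26*m^3 + 17*m^2 + 10*m - 6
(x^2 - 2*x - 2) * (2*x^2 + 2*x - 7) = 2*x^4 - 2*x^3 - 15*x^2 + 10*x + 14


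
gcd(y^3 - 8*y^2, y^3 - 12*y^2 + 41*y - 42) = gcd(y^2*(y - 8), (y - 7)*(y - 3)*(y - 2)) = 1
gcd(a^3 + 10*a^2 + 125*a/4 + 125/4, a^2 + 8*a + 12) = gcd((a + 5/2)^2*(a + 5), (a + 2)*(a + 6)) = 1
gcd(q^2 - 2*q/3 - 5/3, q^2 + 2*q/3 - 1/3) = q + 1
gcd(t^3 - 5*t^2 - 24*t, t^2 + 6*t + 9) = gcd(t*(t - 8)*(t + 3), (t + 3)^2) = t + 3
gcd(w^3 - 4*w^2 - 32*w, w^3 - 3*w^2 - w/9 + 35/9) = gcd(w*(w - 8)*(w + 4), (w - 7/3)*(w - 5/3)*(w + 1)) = 1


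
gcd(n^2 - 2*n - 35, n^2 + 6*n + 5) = n + 5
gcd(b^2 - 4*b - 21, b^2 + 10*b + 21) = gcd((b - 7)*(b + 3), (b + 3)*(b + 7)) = b + 3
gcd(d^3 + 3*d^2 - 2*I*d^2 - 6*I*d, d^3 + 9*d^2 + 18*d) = d^2 + 3*d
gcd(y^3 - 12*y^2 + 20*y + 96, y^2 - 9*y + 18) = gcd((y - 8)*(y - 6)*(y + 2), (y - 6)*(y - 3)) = y - 6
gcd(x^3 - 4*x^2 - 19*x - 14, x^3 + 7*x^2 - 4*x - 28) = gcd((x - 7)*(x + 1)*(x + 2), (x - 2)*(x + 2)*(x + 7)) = x + 2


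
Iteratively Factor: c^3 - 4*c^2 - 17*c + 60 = (c + 4)*(c^2 - 8*c + 15) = (c - 5)*(c + 4)*(c - 3)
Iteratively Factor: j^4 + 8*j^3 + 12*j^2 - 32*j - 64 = (j - 2)*(j^3 + 10*j^2 + 32*j + 32) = (j - 2)*(j + 4)*(j^2 + 6*j + 8) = (j - 2)*(j + 2)*(j + 4)*(j + 4)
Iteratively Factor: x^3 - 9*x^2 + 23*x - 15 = (x - 3)*(x^2 - 6*x + 5) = (x - 5)*(x - 3)*(x - 1)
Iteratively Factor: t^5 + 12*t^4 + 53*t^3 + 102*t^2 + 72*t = (t)*(t^4 + 12*t^3 + 53*t^2 + 102*t + 72) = t*(t + 3)*(t^3 + 9*t^2 + 26*t + 24) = t*(t + 3)*(t + 4)*(t^2 + 5*t + 6) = t*(t + 3)^2*(t + 4)*(t + 2)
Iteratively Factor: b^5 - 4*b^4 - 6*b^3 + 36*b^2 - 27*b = (b)*(b^4 - 4*b^3 - 6*b^2 + 36*b - 27) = b*(b - 1)*(b^3 - 3*b^2 - 9*b + 27) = b*(b - 3)*(b - 1)*(b^2 - 9) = b*(b - 3)^2*(b - 1)*(b + 3)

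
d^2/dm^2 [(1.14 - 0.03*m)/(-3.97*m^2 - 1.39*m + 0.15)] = ((8.9682 - 0.7146*m)*(3.97*m^2 + 1.39*m - 0.15) + (0.03*m - 1.14)*(7.94*m + 1.39)*(15.88*m + 2.78))/(3.97*m^2 + 1.39*m - 0.15)^3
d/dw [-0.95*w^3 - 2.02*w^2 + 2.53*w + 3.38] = -2.85*w^2 - 4.04*w + 2.53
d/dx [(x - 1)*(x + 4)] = 2*x + 3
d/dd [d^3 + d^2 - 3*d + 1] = 3*d^2 + 2*d - 3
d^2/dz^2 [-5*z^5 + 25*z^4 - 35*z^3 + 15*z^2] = -100*z^3 + 300*z^2 - 210*z + 30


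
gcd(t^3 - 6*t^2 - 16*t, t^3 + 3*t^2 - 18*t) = t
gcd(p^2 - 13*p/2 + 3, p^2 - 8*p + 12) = p - 6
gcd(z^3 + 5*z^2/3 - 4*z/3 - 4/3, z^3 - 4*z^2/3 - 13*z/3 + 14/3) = z^2 + z - 2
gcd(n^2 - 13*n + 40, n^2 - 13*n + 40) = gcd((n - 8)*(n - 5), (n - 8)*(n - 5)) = n^2 - 13*n + 40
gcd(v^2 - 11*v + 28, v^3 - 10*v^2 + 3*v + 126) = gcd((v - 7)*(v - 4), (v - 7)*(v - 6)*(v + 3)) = v - 7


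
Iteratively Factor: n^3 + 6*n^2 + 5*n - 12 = (n + 3)*(n^2 + 3*n - 4) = (n - 1)*(n + 3)*(n + 4)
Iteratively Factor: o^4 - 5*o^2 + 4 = (o + 1)*(o^3 - o^2 - 4*o + 4) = (o - 1)*(o + 1)*(o^2 - 4) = (o - 2)*(o - 1)*(o + 1)*(o + 2)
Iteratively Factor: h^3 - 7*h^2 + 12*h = (h - 3)*(h^2 - 4*h) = h*(h - 3)*(h - 4)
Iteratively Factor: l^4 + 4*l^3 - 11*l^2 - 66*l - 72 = (l + 3)*(l^3 + l^2 - 14*l - 24) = (l + 2)*(l + 3)*(l^2 - l - 12) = (l + 2)*(l + 3)^2*(l - 4)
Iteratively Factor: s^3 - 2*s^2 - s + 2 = (s - 1)*(s^2 - s - 2) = (s - 1)*(s + 1)*(s - 2)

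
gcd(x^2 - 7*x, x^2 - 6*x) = x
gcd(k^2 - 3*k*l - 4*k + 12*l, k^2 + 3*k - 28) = k - 4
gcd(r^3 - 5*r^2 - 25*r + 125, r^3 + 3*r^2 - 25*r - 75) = r^2 - 25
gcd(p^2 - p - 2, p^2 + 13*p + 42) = 1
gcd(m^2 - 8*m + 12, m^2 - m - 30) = m - 6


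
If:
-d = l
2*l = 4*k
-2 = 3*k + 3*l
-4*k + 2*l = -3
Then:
No Solution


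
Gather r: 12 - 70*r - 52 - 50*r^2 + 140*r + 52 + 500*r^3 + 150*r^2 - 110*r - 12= 500*r^3 + 100*r^2 - 40*r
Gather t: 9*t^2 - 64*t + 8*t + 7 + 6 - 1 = 9*t^2 - 56*t + 12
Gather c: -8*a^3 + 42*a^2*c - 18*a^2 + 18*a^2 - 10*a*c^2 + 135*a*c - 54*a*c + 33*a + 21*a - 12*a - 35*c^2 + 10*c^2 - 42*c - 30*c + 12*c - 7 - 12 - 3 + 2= -8*a^3 + 42*a + c^2*(-10*a - 25) + c*(42*a^2 + 81*a - 60) - 20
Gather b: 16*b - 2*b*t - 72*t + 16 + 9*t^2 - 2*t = b*(16 - 2*t) + 9*t^2 - 74*t + 16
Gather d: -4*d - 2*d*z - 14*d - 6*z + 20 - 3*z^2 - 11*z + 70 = d*(-2*z - 18) - 3*z^2 - 17*z + 90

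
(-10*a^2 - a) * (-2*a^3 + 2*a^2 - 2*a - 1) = 20*a^5 - 18*a^4 + 18*a^3 + 12*a^2 + a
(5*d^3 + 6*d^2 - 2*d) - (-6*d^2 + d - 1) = 5*d^3 + 12*d^2 - 3*d + 1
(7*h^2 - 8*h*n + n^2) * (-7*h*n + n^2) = -49*h^3*n + 63*h^2*n^2 - 15*h*n^3 + n^4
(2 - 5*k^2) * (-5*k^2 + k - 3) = 25*k^4 - 5*k^3 + 5*k^2 + 2*k - 6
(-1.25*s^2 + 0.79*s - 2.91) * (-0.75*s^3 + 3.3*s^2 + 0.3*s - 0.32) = 0.9375*s^5 - 4.7175*s^4 + 4.4145*s^3 - 8.966*s^2 - 1.1258*s + 0.9312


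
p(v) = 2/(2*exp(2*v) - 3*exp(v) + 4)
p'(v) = 2*(-4*exp(2*v) + 3*exp(v))/(2*exp(2*v) - 3*exp(v) + 4)^2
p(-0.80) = 0.65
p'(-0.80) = 0.12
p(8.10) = 0.00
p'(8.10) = -0.00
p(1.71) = 0.04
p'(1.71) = -0.09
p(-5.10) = 0.50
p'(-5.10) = 0.00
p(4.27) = 0.00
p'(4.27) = -0.00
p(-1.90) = 0.56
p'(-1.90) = 0.06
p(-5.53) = 0.50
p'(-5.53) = 0.00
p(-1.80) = 0.56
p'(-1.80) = 0.06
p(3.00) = 0.00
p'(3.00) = -0.00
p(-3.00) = 0.52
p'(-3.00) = 0.02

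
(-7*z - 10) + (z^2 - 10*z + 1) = z^2 - 17*z - 9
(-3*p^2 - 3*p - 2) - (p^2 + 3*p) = -4*p^2 - 6*p - 2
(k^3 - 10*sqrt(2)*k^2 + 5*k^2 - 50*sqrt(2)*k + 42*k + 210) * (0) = 0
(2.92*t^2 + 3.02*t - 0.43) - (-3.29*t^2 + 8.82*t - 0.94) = 6.21*t^2 - 5.8*t + 0.51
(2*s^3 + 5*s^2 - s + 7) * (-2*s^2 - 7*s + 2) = -4*s^5 - 24*s^4 - 29*s^3 + 3*s^2 - 51*s + 14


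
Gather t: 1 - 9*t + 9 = 10 - 9*t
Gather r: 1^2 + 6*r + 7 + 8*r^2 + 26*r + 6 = 8*r^2 + 32*r + 14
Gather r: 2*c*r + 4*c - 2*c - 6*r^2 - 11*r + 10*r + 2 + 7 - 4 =2*c - 6*r^2 + r*(2*c - 1) + 5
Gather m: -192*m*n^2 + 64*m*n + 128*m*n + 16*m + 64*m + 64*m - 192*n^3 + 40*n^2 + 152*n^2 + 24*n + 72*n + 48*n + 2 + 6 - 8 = m*(-192*n^2 + 192*n + 144) - 192*n^3 + 192*n^2 + 144*n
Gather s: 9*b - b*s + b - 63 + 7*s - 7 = 10*b + s*(7 - b) - 70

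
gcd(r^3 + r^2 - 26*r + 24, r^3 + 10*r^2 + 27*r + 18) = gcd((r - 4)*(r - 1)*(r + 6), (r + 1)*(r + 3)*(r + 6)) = r + 6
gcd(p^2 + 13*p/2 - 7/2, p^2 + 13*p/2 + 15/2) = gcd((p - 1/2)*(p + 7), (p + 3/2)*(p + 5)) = 1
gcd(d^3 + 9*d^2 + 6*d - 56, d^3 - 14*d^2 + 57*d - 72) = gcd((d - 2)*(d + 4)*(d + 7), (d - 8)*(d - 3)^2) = 1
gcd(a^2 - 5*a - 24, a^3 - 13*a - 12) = a + 3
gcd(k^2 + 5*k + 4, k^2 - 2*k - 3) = k + 1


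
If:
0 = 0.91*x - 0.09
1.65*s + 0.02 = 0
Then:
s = -0.01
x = 0.10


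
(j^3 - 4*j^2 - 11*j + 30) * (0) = 0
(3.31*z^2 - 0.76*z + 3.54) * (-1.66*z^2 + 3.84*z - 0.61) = -5.4946*z^4 + 13.972*z^3 - 10.8139*z^2 + 14.0572*z - 2.1594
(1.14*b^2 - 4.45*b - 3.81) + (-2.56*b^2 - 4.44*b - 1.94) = -1.42*b^2 - 8.89*b - 5.75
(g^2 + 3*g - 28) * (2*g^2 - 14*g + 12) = 2*g^4 - 8*g^3 - 86*g^2 + 428*g - 336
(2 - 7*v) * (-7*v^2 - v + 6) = 49*v^3 - 7*v^2 - 44*v + 12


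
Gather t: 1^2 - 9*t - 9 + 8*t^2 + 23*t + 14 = 8*t^2 + 14*t + 6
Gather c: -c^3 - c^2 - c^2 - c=-c^3 - 2*c^2 - c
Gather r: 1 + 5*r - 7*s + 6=5*r - 7*s + 7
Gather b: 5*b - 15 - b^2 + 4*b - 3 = -b^2 + 9*b - 18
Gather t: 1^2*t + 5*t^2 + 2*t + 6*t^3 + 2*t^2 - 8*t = 6*t^3 + 7*t^2 - 5*t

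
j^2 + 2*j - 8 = (j - 2)*(j + 4)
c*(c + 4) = c^2 + 4*c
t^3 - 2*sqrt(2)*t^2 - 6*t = t*(t - 3*sqrt(2))*(t + sqrt(2))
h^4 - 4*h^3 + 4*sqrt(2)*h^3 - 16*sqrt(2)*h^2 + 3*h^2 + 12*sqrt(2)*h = h*(h - 3)*(h - 1)*(h + 4*sqrt(2))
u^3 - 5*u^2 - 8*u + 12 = (u - 6)*(u - 1)*(u + 2)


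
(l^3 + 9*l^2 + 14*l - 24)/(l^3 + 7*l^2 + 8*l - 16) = (l + 6)/(l + 4)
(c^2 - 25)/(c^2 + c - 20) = (c - 5)/(c - 4)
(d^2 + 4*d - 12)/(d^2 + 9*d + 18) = (d - 2)/(d + 3)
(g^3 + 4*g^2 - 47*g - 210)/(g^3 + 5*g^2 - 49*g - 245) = (g + 6)/(g + 7)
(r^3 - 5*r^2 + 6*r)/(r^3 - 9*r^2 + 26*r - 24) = r/(r - 4)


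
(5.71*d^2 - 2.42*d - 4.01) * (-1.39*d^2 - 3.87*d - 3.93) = -7.9369*d^4 - 18.7339*d^3 - 7.501*d^2 + 25.0293*d + 15.7593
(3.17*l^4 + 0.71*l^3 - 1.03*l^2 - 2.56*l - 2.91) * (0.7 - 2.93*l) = -9.2881*l^5 + 0.1387*l^4 + 3.5149*l^3 + 6.7798*l^2 + 6.7343*l - 2.037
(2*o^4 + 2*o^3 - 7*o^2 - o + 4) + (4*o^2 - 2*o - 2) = 2*o^4 + 2*o^3 - 3*o^2 - 3*o + 2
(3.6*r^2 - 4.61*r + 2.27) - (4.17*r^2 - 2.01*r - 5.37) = -0.57*r^2 - 2.6*r + 7.64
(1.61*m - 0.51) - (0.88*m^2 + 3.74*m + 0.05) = -0.88*m^2 - 2.13*m - 0.56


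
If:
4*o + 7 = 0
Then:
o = -7/4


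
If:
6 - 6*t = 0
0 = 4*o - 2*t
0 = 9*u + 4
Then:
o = 1/2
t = 1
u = -4/9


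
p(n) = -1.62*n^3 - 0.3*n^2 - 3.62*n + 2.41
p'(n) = -4.86*n^2 - 0.6*n - 3.62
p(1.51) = -9.32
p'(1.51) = -15.61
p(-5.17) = 236.97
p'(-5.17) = -130.42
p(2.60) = -37.50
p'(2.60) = -38.03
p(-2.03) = 22.07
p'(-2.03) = -22.43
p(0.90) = -2.27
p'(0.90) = -8.10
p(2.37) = -29.42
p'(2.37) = -32.34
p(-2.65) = 40.04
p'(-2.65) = -36.16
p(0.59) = -0.16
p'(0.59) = -5.67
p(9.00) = -1235.45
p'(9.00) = -402.68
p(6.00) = -380.03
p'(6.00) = -182.18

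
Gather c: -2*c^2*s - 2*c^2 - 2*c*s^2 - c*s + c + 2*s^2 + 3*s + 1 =c^2*(-2*s - 2) + c*(-2*s^2 - s + 1) + 2*s^2 + 3*s + 1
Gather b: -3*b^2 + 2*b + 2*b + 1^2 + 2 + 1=-3*b^2 + 4*b + 4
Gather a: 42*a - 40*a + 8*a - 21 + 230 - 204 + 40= 10*a + 45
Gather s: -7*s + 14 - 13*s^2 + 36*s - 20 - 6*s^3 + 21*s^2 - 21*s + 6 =-6*s^3 + 8*s^2 + 8*s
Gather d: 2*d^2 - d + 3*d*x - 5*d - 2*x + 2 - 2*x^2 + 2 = 2*d^2 + d*(3*x - 6) - 2*x^2 - 2*x + 4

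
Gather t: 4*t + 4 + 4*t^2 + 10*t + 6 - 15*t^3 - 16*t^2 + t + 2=-15*t^3 - 12*t^2 + 15*t + 12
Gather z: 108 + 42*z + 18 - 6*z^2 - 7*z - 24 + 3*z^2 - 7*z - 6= -3*z^2 + 28*z + 96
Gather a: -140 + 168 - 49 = -21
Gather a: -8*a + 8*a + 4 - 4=0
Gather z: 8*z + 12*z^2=12*z^2 + 8*z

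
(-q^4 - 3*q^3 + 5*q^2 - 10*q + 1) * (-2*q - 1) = 2*q^5 + 7*q^4 - 7*q^3 + 15*q^2 + 8*q - 1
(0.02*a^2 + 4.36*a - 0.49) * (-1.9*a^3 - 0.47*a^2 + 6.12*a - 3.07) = -0.038*a^5 - 8.2934*a^4 - 0.9958*a^3 + 26.8521*a^2 - 16.384*a + 1.5043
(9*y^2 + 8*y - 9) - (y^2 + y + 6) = 8*y^2 + 7*y - 15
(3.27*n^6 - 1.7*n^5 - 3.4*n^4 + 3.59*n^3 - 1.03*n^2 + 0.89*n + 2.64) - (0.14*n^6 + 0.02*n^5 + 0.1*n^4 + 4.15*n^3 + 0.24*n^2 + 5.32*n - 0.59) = 3.13*n^6 - 1.72*n^5 - 3.5*n^4 - 0.56*n^3 - 1.27*n^2 - 4.43*n + 3.23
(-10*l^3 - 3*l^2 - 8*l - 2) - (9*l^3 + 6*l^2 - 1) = -19*l^3 - 9*l^2 - 8*l - 1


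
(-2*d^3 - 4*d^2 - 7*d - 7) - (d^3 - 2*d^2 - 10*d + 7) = -3*d^3 - 2*d^2 + 3*d - 14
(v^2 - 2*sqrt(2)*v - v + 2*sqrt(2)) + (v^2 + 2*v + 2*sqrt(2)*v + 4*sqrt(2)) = 2*v^2 + v + 6*sqrt(2)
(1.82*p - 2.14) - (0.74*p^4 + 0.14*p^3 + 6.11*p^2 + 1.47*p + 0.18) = -0.74*p^4 - 0.14*p^3 - 6.11*p^2 + 0.35*p - 2.32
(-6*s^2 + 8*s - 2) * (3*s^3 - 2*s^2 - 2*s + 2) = -18*s^5 + 36*s^4 - 10*s^3 - 24*s^2 + 20*s - 4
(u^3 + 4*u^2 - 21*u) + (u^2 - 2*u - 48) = u^3 + 5*u^2 - 23*u - 48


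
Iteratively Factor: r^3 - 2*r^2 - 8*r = (r + 2)*(r^2 - 4*r) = r*(r + 2)*(r - 4)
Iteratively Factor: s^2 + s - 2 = (s - 1)*(s + 2)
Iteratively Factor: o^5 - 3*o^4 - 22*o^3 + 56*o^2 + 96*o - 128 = (o - 1)*(o^4 - 2*o^3 - 24*o^2 + 32*o + 128) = (o - 1)*(o + 4)*(o^3 - 6*o^2 + 32) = (o - 4)*(o - 1)*(o + 4)*(o^2 - 2*o - 8) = (o - 4)^2*(o - 1)*(o + 4)*(o + 2)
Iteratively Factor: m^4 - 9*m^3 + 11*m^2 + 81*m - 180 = (m - 5)*(m^3 - 4*m^2 - 9*m + 36) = (m - 5)*(m - 3)*(m^2 - m - 12) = (m - 5)*(m - 4)*(m - 3)*(m + 3)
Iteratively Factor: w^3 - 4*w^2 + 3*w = (w)*(w^2 - 4*w + 3) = w*(w - 3)*(w - 1)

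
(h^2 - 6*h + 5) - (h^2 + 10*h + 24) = -16*h - 19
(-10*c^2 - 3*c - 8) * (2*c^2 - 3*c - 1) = -20*c^4 + 24*c^3 + 3*c^2 + 27*c + 8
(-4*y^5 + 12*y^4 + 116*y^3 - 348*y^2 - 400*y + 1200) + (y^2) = -4*y^5 + 12*y^4 + 116*y^3 - 347*y^2 - 400*y + 1200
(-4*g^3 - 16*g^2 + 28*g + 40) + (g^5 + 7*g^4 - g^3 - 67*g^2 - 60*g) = g^5 + 7*g^4 - 5*g^3 - 83*g^2 - 32*g + 40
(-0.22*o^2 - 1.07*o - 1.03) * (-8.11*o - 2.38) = 1.7842*o^3 + 9.2013*o^2 + 10.8999*o + 2.4514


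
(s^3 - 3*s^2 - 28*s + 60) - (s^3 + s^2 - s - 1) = -4*s^2 - 27*s + 61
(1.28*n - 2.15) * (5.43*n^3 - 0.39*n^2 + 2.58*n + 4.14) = 6.9504*n^4 - 12.1737*n^3 + 4.1409*n^2 - 0.2478*n - 8.901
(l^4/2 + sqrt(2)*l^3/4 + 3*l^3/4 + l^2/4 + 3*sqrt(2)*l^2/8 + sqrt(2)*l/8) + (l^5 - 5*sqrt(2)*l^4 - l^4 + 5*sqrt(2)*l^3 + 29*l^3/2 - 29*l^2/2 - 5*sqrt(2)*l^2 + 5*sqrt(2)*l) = l^5 - 5*sqrt(2)*l^4 - l^4/2 + 21*sqrt(2)*l^3/4 + 61*l^3/4 - 57*l^2/4 - 37*sqrt(2)*l^2/8 + 41*sqrt(2)*l/8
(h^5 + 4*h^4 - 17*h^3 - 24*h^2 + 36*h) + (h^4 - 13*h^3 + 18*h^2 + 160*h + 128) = h^5 + 5*h^4 - 30*h^3 - 6*h^2 + 196*h + 128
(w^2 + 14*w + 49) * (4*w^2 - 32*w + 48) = 4*w^4 + 24*w^3 - 204*w^2 - 896*w + 2352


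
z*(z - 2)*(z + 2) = z^3 - 4*z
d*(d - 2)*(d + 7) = d^3 + 5*d^2 - 14*d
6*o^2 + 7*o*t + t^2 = (o + t)*(6*o + t)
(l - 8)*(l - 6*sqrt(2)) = l^2 - 6*sqrt(2)*l - 8*l + 48*sqrt(2)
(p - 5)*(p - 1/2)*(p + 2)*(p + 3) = p^4 - p^3/2 - 19*p^2 - 41*p/2 + 15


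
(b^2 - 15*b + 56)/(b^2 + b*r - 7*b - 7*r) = (b - 8)/(b + r)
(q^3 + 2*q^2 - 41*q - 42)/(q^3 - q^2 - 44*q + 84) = (q + 1)/(q - 2)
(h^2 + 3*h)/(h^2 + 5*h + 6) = h/(h + 2)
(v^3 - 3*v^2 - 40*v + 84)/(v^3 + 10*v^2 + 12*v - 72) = (v - 7)/(v + 6)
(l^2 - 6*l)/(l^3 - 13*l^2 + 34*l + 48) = l/(l^2 - 7*l - 8)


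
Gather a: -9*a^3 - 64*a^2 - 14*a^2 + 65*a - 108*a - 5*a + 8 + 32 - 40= -9*a^3 - 78*a^2 - 48*a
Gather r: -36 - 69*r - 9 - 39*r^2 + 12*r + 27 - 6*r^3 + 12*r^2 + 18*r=-6*r^3 - 27*r^2 - 39*r - 18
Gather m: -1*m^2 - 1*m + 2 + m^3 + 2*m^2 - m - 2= m^3 + m^2 - 2*m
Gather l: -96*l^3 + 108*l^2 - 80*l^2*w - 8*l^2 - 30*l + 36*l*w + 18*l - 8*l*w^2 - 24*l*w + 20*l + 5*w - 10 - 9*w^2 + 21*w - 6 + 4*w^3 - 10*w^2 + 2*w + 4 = -96*l^3 + l^2*(100 - 80*w) + l*(-8*w^2 + 12*w + 8) + 4*w^3 - 19*w^2 + 28*w - 12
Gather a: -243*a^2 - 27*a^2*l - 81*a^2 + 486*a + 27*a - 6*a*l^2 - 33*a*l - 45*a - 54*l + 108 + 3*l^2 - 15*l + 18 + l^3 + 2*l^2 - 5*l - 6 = a^2*(-27*l - 324) + a*(-6*l^2 - 33*l + 468) + l^3 + 5*l^2 - 74*l + 120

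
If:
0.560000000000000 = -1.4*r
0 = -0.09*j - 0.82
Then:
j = -9.11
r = -0.40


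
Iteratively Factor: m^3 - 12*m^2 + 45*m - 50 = (m - 5)*(m^2 - 7*m + 10) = (m - 5)*(m - 2)*(m - 5)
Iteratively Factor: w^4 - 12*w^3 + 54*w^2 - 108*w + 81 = (w - 3)*(w^3 - 9*w^2 + 27*w - 27) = (w - 3)^2*(w^2 - 6*w + 9) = (w - 3)^3*(w - 3)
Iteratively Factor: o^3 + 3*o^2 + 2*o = (o + 2)*(o^2 + o) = (o + 1)*(o + 2)*(o)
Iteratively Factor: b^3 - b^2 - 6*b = (b - 3)*(b^2 + 2*b) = b*(b - 3)*(b + 2)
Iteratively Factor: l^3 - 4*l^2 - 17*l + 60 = (l - 3)*(l^2 - l - 20) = (l - 5)*(l - 3)*(l + 4)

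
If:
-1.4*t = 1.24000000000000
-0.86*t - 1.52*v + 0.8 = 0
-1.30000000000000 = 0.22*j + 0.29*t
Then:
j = -4.74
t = -0.89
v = 1.03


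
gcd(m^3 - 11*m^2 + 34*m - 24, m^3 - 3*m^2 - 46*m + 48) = m - 1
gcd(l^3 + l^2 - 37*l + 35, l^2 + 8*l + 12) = 1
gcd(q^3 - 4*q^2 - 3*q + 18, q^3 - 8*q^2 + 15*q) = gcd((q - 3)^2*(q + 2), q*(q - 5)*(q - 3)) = q - 3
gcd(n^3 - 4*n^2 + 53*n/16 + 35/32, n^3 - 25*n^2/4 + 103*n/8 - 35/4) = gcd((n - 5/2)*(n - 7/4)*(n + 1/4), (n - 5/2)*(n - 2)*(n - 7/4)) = n^2 - 17*n/4 + 35/8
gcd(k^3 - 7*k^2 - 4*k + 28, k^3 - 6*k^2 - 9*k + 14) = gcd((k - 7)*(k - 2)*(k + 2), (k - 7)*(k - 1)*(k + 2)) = k^2 - 5*k - 14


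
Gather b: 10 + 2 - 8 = 4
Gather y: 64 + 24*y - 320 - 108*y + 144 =-84*y - 112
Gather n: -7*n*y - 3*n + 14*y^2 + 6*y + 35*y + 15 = n*(-7*y - 3) + 14*y^2 + 41*y + 15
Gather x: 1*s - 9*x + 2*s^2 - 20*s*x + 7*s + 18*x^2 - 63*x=2*s^2 + 8*s + 18*x^2 + x*(-20*s - 72)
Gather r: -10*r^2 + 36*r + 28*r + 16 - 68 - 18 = -10*r^2 + 64*r - 70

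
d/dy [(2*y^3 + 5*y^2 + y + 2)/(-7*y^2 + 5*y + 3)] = (-14*y^4 + 20*y^3 + 50*y^2 + 58*y - 7)/(49*y^4 - 70*y^3 - 17*y^2 + 30*y + 9)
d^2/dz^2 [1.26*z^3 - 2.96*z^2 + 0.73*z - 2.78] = 7.56*z - 5.92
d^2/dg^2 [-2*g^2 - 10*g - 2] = -4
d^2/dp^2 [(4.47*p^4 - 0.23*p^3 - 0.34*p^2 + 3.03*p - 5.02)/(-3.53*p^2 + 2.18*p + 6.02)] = (-111.400446*p^6 + 206.390628*p^5 + 442.481724000001*p^4 - 996.918674*p^3 - 1507.150956*p^2 - 568.109604*p + 365.242608)/(43.986977*p^6 - 81.494286*p^5 - 174.715938*p^4 + 267.597616*p^3 + 297.957492*p^2 - 237.012216*p - 218.167208)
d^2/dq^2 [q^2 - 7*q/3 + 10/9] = 2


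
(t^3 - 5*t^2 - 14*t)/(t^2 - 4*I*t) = (t^2 - 5*t - 14)/(t - 4*I)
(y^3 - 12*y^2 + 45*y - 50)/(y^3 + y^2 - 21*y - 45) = (y^2 - 7*y + 10)/(y^2 + 6*y + 9)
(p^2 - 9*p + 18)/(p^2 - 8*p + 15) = (p - 6)/(p - 5)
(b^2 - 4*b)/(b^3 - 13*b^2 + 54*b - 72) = b/(b^2 - 9*b + 18)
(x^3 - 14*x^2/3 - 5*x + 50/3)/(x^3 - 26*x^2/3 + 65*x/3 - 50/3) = (x + 2)/(x - 2)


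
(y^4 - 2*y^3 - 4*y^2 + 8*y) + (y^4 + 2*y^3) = 2*y^4 - 4*y^2 + 8*y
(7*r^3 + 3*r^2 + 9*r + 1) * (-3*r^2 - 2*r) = -21*r^5 - 23*r^4 - 33*r^3 - 21*r^2 - 2*r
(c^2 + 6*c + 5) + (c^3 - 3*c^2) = c^3 - 2*c^2 + 6*c + 5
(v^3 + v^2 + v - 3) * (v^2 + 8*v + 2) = v^5 + 9*v^4 + 11*v^3 + 7*v^2 - 22*v - 6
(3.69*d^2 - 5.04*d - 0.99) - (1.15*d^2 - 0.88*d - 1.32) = 2.54*d^2 - 4.16*d + 0.33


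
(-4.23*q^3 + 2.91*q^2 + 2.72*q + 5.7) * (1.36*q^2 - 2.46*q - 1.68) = -5.7528*q^5 + 14.3634*q^4 + 3.647*q^3 - 3.828*q^2 - 18.5916*q - 9.576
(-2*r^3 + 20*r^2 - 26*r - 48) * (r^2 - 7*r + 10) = -2*r^5 + 34*r^4 - 186*r^3 + 334*r^2 + 76*r - 480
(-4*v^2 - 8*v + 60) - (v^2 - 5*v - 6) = -5*v^2 - 3*v + 66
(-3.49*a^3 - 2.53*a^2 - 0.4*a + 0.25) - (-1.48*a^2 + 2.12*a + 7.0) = -3.49*a^3 - 1.05*a^2 - 2.52*a - 6.75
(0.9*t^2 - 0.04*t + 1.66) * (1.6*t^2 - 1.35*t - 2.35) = 1.44*t^4 - 1.279*t^3 + 0.595*t^2 - 2.147*t - 3.901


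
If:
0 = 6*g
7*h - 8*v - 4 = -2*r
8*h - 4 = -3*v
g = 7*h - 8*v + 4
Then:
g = 0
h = 4/17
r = 4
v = 12/17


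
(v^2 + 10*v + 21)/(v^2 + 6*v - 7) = (v + 3)/(v - 1)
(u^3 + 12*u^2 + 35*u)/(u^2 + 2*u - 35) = u*(u + 5)/(u - 5)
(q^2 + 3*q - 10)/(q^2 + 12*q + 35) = (q - 2)/(q + 7)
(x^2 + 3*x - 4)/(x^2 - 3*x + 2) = (x + 4)/(x - 2)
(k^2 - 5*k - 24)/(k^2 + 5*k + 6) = (k - 8)/(k + 2)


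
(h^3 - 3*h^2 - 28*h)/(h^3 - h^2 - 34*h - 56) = h/(h + 2)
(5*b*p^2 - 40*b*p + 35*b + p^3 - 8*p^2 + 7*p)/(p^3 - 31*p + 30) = (5*b*p - 35*b + p^2 - 7*p)/(p^2 + p - 30)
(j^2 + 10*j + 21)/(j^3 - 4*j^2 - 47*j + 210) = (j + 3)/(j^2 - 11*j + 30)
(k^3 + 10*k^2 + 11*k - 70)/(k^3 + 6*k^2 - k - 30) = (k + 7)/(k + 3)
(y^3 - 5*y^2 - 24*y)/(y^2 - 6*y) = (y^2 - 5*y - 24)/(y - 6)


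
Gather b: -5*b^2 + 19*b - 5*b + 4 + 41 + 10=-5*b^2 + 14*b + 55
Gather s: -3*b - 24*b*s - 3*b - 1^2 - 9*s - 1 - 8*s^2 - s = -6*b - 8*s^2 + s*(-24*b - 10) - 2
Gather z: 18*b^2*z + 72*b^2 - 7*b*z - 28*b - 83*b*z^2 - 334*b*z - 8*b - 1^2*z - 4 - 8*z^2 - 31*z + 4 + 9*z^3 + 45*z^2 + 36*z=72*b^2 - 36*b + 9*z^3 + z^2*(37 - 83*b) + z*(18*b^2 - 341*b + 4)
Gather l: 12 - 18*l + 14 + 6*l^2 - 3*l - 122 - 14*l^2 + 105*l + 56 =-8*l^2 + 84*l - 40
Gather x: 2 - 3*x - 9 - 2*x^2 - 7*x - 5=-2*x^2 - 10*x - 12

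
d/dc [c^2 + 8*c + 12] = 2*c + 8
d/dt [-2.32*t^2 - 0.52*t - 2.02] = -4.64*t - 0.52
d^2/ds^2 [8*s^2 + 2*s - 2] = 16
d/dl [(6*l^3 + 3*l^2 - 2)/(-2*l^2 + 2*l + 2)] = (-3*l^4 + 6*l^3 + 21*l^2/2 + l + 1)/(l^4 - 2*l^3 - l^2 + 2*l + 1)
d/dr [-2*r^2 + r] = 1 - 4*r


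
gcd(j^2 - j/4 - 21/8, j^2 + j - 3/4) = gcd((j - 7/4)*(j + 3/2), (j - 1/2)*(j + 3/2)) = j + 3/2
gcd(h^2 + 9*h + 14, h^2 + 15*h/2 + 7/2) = h + 7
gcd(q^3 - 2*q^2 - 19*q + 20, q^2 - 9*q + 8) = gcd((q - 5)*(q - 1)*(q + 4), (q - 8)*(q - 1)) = q - 1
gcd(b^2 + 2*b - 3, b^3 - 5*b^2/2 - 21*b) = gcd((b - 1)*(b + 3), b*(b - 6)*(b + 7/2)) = 1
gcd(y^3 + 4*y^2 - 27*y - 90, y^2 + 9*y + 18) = y^2 + 9*y + 18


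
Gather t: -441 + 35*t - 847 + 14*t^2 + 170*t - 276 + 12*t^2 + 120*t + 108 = 26*t^2 + 325*t - 1456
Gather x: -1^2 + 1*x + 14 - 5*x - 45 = -4*x - 32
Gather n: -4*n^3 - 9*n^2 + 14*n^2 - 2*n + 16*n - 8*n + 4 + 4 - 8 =-4*n^3 + 5*n^2 + 6*n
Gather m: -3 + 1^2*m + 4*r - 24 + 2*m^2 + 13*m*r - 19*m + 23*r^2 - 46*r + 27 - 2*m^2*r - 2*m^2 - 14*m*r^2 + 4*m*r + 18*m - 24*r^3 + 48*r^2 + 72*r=-2*m^2*r + m*(-14*r^2 + 17*r) - 24*r^3 + 71*r^2 + 30*r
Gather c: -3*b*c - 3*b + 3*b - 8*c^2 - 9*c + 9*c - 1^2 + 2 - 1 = -3*b*c - 8*c^2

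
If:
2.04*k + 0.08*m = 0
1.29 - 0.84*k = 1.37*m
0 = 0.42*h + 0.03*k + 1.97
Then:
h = -4.69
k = -0.04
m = 0.96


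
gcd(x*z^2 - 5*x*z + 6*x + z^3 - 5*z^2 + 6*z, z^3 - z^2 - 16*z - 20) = 1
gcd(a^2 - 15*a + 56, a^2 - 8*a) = a - 8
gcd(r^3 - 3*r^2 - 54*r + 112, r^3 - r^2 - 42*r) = 1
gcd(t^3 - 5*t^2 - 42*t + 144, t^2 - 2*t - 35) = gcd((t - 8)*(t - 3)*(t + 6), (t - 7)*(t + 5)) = 1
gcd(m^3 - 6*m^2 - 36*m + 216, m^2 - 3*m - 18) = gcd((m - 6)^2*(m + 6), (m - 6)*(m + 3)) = m - 6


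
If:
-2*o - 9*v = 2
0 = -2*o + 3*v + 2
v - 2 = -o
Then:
No Solution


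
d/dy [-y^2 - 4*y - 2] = -2*y - 4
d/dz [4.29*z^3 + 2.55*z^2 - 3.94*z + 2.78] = 12.87*z^2 + 5.1*z - 3.94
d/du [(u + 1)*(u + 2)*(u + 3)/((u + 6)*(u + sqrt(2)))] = (-(u + 1)*(u + 2)*(u + 3)*(u + 6) - (u + 1)*(u + 2)*(u + 3)*(u + sqrt(2)) + (u + 6)*(u + sqrt(2))*((u + 1)*(u + 2) + (u + 1)*(u + 3) + (u + 2)*(u + 3)))/((u + 6)^2*(u + sqrt(2))^2)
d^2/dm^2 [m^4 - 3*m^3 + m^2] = 12*m^2 - 18*m + 2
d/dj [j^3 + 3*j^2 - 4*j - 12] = 3*j^2 + 6*j - 4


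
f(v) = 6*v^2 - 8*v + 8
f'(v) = 12*v - 8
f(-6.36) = 301.58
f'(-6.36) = -84.32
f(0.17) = 6.81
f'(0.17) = -5.96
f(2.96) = 36.89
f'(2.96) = 27.52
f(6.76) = 228.11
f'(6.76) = 73.12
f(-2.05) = 49.62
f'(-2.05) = -32.60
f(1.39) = 8.47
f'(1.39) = 8.68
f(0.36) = 5.90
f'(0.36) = -3.68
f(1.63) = 10.90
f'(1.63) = 11.56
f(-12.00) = 968.00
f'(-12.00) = -152.00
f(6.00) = 176.00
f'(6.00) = 64.00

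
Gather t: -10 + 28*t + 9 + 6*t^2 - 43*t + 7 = 6*t^2 - 15*t + 6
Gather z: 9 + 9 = 18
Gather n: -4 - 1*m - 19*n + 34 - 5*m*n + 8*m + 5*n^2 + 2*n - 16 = 7*m + 5*n^2 + n*(-5*m - 17) + 14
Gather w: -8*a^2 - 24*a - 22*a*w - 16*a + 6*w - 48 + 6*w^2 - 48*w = -8*a^2 - 40*a + 6*w^2 + w*(-22*a - 42) - 48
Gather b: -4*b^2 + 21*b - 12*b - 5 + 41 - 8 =-4*b^2 + 9*b + 28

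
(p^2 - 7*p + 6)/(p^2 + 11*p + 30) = (p^2 - 7*p + 6)/(p^2 + 11*p + 30)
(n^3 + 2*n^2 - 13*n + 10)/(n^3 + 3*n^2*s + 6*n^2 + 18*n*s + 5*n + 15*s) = (n^2 - 3*n + 2)/(n^2 + 3*n*s + n + 3*s)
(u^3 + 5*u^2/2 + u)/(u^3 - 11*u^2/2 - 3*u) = (u + 2)/(u - 6)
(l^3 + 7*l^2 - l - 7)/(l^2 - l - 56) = (l^2 - 1)/(l - 8)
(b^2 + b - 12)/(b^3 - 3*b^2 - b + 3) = (b + 4)/(b^2 - 1)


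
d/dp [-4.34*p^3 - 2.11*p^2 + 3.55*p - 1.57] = -13.02*p^2 - 4.22*p + 3.55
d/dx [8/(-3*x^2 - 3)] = 16*x/(3*(x^2 + 1)^2)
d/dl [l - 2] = 1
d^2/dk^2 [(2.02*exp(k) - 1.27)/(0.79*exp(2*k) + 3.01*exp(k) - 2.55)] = (1.260682*exp(4*k) - 7.973786*exp(3*k) + 15.355941*exp(2*k) - 6.235477*exp(k) + 3.387165)*exp(k)/(0.493039*exp(6*k) + 5.635623*exp(5*k) + 16.698072*exp(4*k) - 9.110969*exp(3*k) - 53.89884*exp(2*k) + 58.717575*exp(k) - 16.581375)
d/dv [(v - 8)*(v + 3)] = 2*v - 5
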